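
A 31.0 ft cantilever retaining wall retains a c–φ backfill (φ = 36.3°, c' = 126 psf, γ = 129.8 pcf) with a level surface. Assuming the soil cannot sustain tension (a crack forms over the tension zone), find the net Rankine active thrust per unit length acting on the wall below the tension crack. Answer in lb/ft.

K_a = 0.2563; √K_a = 0.5062.
Tension-crack depth z_c = 2c/(γ√K_a) = 2×126/(129.8×0.5062) = 3.835 ft.
σ_a at base = K_a γ H − 2c√K_a = 0.2563×129.8×31.0 − 2×126×0.5062 = 903.6 psf.
P_a = ½ × 903.6 × (H − z_c) = 0.5×903.6×27.16 = 12270 lb/ft.

12300 lb/ft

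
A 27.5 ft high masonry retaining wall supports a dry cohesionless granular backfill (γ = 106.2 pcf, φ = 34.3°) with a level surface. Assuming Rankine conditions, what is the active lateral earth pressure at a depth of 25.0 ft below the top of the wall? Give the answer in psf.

K_a = (1 − sin φ)/(1 + sin φ) = 0.2792.
σ_h = K_a γ z = 0.2792 × 106.2 × 25.0 = 741.2 psf.

741 psf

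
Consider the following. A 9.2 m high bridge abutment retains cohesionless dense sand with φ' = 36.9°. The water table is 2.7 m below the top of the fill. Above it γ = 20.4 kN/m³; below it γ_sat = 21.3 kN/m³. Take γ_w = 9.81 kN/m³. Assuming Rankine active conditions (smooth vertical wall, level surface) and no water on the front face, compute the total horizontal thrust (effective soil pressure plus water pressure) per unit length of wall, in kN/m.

K_a = tan²(45° − φ/2) = 0.2497.
γ' = 21.3 − 9.81 = 11.49 kN/m³. Depth below WT = 6.5 m.
σ'_h at WT = K_a γ d_w = 13.75 kPa; at base = 13.75 + K_a γ' × 6.5 = 32.40 kPa.
P₁ (0–2.7 m) = ½×13.75×2.7 = 18.57. P₂ (2.7–9.2 m) = ½(13.75+32.40)×6.5 = 150.0.
P_w = ½ γ_w h₂² = 0.5×9.81×6.5² = 207.2. Total = 18.57+150.0+207.2 = 375.8 kN/m.

376 kN/m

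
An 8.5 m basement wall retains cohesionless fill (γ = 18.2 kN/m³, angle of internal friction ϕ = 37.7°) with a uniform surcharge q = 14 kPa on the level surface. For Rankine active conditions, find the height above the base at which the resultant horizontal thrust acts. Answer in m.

3.05 m

K_a = 0.2411.
Triangular part P₁ = ½K_aγH² = 158.5 at H/3 = 2.833 m; rectangular part P₂ = K_a q H = 28.69 at H/2 = 4.250 m.
ȳ = (P₁·2.833 + P₂·4.250)/(P₁+P₂) = 3.050 m.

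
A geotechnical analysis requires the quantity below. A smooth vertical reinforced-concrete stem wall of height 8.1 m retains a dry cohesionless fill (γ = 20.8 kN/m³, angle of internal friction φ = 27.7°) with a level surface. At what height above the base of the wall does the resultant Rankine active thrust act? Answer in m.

2.70 m

K_a = 0.3653.
The pressure distribution is triangular, so the resultant acts at H/3 above the base = 8.1/3 = 2.700 m.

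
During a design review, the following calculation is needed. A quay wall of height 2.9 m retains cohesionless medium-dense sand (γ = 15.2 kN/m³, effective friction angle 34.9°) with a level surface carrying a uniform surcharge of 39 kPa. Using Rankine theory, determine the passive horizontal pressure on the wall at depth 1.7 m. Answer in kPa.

K_p = (1 + sin φ)/(1 − sin φ) = 3.674.
σ_v = γz + q = 15.2 × 1.7 + 39 = 64.84 kPa.
σ_h = K_p σ_v = 3.674 × 64.84 = 238.3 kPa.

238 kPa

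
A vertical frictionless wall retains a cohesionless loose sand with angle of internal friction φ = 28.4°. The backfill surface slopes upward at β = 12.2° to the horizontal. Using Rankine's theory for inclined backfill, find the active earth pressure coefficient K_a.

0.384

K_a = cos β · (cos β − √(cos²β − cos²φ)) / (cos β + √(cos²β − cos²φ)).
cos β = 0.9774, cos φ = 0.8796, √(cos²β − cos²φ) = 0.4261.
K_a = 0.9774 × (0.9774 − 0.4261)/(0.9774 + 0.4261) = 0.3839.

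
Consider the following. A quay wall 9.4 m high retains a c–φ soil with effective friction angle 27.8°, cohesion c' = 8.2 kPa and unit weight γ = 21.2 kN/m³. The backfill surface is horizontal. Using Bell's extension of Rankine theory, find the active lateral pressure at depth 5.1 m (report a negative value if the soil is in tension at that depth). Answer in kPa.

K_a = (1 − sin φ)/(1 + sin φ) = 0.3639.
σ_a = K_a γ z − 2c√K_a = 0.3639×21.2×5.1 − 2×8.2×0.6032 = 29.45 kPa.

29.5 kPa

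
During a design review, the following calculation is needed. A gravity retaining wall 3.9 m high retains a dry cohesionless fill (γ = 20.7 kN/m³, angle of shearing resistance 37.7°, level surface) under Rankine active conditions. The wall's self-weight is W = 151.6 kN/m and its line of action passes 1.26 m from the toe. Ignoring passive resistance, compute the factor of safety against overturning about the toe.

3.87

K_a = tan²(45° − 37.7°/2) = 0.2411.
P_a = ½K_aγH² = 0.5×0.2411×20.7×3.9² = 37.95 kN/m, acting at H/3 = 1.300 m above the base.
Overturning moment M_o = P_a × H/3 = 37.95 × 1.300 = 49.33.
Resisting moment M_r = W × 1.26 = 151.6 × 1.26 = 191.0.
FS_overturning = M_r/M_o = 191.0/49.33 = 3.872.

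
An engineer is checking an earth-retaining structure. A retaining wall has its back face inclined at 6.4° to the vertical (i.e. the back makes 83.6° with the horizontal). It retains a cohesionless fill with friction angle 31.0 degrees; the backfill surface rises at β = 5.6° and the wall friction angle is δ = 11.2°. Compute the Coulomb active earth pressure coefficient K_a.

0.366

K_a = sin²(α+φ) / [sin²α · sin(α−δ) · (1 + √{sin(φ+δ)sin(φ−β) / (sin(α−δ)sin(α+β))})²].
With α = 83.6°, φ = 31.0°, δ = 11.2°, β = 5.6°: K_a = 0.3656.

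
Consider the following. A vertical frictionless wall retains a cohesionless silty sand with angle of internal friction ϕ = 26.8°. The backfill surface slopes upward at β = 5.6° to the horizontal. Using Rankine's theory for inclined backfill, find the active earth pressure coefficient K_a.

K_a = cos β · (cos β − √(cos²β − cos²φ)) / (cos β + √(cos²β − cos²φ)).
cos β = 0.9952, cos φ = 0.8926, √(cos²β − cos²φ) = 0.4402.
K_a = 0.9952 × (0.9952 − 0.4402)/(0.9952 + 0.4402) = 0.3848.

0.385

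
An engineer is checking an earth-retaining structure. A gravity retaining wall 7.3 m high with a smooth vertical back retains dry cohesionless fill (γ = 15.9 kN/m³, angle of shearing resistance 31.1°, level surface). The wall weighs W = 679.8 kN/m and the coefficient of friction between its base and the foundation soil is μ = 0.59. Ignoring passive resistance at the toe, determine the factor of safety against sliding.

K_a = tan²(45° − 31.1°/2) = 0.3188.
P_a = ½K_aγH² = 0.5×0.3188×15.9×7.3² = 135.1 kN/m, acting at H/3 = 2.433 m above the base.
FS_sliding = μW / P_a = 0.59×679.8 / 135.1 = 2.970.

2.97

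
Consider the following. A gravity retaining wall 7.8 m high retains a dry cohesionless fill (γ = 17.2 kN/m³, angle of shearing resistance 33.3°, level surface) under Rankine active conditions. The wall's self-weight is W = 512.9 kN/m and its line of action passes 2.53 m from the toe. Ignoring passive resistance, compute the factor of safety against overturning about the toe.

K_a = tan²(45° − 33.3°/2) = 0.2911.
P_a = ½K_aγH² = 0.5×0.2911×17.2×7.8² = 152.3 kN/m, acting at H/3 = 2.600 m above the base.
Overturning moment M_o = P_a × H/3 = 152.3 × 2.600 = 396.1.
Resisting moment M_r = W × 2.53 = 512.9 × 2.53 = 1298.
FS_overturning = M_r/M_o = 1298/396.1 = 3.276.

3.28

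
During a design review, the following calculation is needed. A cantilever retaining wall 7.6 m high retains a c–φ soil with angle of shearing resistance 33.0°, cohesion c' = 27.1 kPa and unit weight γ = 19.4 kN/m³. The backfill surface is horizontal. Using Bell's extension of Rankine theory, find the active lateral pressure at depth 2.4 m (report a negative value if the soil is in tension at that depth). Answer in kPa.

-15.7 kPa

K_a = (1 − sin φ)/(1 + sin φ) = 0.2948.
σ_a = K_a γ z − 2c√K_a = 0.2948×19.4×2.4 − 2×27.1×0.5430 = -15.70 kPa.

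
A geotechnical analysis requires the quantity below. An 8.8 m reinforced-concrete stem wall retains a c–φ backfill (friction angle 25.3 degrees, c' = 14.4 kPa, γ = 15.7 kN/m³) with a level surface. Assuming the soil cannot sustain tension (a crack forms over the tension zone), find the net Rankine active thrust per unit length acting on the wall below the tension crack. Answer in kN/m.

K_a = 0.4012; √K_a = 0.6334.
Tension-crack depth z_c = 2c/(γ√K_a) = 2×14.4/(15.7×0.6334) = 2.896 m.
σ_a at base = K_a γ H − 2c√K_a = 0.4012×15.7×8.8 − 2×14.4×0.6334 = 37.19 kPa.
P_a = ½ × 37.19 × (H − z_c) = 0.5×37.19×5.904 = 109.8 kN/m.

110 kN/m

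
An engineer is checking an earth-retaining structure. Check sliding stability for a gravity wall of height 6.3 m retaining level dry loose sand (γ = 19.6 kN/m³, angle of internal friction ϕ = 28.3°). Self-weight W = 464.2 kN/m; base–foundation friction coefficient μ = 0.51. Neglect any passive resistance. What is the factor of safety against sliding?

1.71

K_a = tan²(45° − 28.3°/2) = 0.3568.
P_a = ½K_aγH² = 0.5×0.3568×19.6×6.3² = 138.8 kN/m, acting at H/3 = 2.100 m above the base.
FS_sliding = μW / P_a = 0.51×464.2 / 138.8 = 1.706.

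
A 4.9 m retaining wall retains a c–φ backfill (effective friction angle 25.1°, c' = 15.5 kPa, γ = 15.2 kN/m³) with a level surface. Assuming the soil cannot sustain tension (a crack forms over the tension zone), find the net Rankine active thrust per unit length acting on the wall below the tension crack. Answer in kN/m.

8.80 kN/m

K_a = 0.4043; √K_a = 0.6358.
Tension-crack depth z_c = 2c/(γ√K_a) = 2×15.5/(15.2×0.6358) = 3.208 m.
σ_a at base = K_a γ H − 2c√K_a = 0.4043×15.2×4.9 − 2×15.5×0.6358 = 10.40 kPa.
P_a = ½ × 10.40 × (H − z_c) = 0.5×10.40×1.692 = 8.802 kN/m.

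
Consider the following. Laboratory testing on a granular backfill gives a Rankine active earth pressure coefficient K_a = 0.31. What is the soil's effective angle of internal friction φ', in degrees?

K_a = tan²(45° − φ/2) ⇒ 45° − φ/2 = arctan(√0.31) = 29.11°.
φ = 2(45° − 29.11°) = 31.78°.

31.8°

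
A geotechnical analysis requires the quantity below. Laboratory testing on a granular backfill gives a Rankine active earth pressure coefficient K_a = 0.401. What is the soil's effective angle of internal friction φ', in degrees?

K_a = tan²(45° − φ/2) ⇒ 45° − φ/2 = arctan(√0.401) = 32.34°.
φ = 2(45° − 32.34°) = 25.31°.

25.3°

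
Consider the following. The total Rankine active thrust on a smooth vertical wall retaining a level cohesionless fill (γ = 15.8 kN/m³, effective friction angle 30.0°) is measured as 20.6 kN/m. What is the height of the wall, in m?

K_a = 0.3333. P_a = ½ K_a γ H² ⇒ H = √(2P_a/(K_a γ)).
H = √(2×20.6/(0.3333×15.8)) = 2.797 m.

2.80 m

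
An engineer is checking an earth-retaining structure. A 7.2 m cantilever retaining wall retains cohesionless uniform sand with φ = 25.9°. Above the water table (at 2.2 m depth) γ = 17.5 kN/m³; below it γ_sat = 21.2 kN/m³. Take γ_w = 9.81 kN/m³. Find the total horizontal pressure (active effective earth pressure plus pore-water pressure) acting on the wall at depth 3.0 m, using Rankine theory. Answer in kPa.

26.5 kPa

K_a = (1 − sin φ)/(1 + sin φ) = 0.3920.
γ' = 21.2 − 9.81 = 11.39 kN/m³.
Effective vertical stress at 3.0 m: σ'_v = 17.5×2.2 + 11.39×0.800 = 47.61 kPa.
σ'_h = K_a σ'_v = 0.3920 × 47.61 = 18.66 kPa; u = γ_w × 0.800 = 7.848 kPa.
Total σ_h = 18.66 + 7.848 = 26.51 kPa.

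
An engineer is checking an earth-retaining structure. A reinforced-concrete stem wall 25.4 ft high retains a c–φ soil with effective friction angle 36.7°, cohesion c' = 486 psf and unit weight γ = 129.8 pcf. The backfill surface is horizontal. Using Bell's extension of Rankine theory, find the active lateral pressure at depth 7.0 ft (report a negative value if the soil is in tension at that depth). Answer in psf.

-259 psf

K_a = (1 − sin φ)/(1 + sin φ) = 0.2519.
σ_a = K_a γ z − 2c√K_a = 0.2519×129.8×7.0 − 2×486×0.5019 = -259.0 psf.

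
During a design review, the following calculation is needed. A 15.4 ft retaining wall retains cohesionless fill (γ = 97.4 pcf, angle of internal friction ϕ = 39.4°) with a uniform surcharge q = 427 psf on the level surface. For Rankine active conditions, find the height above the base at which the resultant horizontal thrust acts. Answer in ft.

6.06 ft

K_a = 0.2234.
Triangular part P₁ = ½K_aγH² = 2581 at H/3 = 5.133 ft; rectangular part P₂ = K_a q H = 1469 at H/2 = 7.700 ft.
ȳ = (P₁·5.133 + P₂·7.700)/(P₁+P₂) = 6.065 ft.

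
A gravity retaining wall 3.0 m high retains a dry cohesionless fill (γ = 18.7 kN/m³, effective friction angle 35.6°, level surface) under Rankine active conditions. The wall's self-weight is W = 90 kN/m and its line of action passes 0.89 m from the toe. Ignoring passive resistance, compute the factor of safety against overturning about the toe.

3.60

K_a = tan²(45° − 35.6°/2) = 0.2641.
P_a = ½K_aγH² = 0.5×0.2641×18.7×3.0² = 22.23 kN/m, acting at H/3 = 1.000 m above the base.
Overturning moment M_o = P_a × H/3 = 22.23 × 1.000 = 22.23.
Resisting moment M_r = W × 0.89 = 90 × 0.89 = 80.10.
FS_overturning = M_r/M_o = 80.10/22.23 = 3.604.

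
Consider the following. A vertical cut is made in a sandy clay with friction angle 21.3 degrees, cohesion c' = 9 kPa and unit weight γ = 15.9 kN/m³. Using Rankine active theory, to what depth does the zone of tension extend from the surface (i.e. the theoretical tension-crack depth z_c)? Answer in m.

K_a = tan²(45° − 21.3°/2) = 0.4671; √K_a = 0.6834.
The active pressure is zero where K_a γ z = 2c√K_a, so z_c = 2c/(γ√K_a) = 2×9/(15.9×0.6834) = 1.656 m.

1.66 m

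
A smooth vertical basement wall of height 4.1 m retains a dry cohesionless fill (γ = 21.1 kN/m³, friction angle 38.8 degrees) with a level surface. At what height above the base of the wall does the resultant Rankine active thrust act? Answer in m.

1.37 m

K_a = 0.2296.
The pressure distribution is triangular, so the resultant acts at H/3 above the base = 4.1/3 = 1.367 m.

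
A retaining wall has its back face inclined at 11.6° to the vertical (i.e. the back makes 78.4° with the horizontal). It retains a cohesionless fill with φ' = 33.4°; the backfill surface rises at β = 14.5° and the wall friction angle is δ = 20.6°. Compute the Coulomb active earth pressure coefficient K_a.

0.438

K_a = sin²(α+φ) / [sin²α · sin(α−δ) · (1 + √{sin(φ+δ)sin(φ−β) / (sin(α−δ)sin(α+β))})²].
With α = 78.4°, φ = 33.4°, δ = 20.6°, β = 14.5°: K_a = 0.4380.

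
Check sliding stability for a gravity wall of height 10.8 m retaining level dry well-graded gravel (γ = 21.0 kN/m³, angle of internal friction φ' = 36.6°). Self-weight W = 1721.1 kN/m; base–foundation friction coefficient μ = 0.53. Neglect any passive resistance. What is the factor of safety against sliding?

K_a = tan²(45° − 36.6°/2) = 0.2530.
P_a = ½K_aγH² = 0.5×0.2530×21.0×10.8² = 309.8 kN/m, acting at H/3 = 3.600 m above the base.
FS_sliding = μW / P_a = 0.53×1721.1 / 309.8 = 2.944.

2.94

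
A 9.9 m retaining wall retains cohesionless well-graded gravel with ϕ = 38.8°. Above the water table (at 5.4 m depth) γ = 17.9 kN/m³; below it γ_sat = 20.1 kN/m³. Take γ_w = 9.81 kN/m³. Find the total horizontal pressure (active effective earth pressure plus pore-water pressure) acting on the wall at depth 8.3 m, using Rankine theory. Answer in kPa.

K_a = (1 − sin φ)/(1 + sin φ) = 0.2296.
γ' = 20.1 − 9.81 = 10.29 kN/m³.
Effective vertical stress at 8.3 m: σ'_v = 17.9×5.4 + 10.29×2.90 = 126.5 kPa.
σ'_h = K_a σ'_v = 0.2296 × 126.5 = 29.04 kPa; u = γ_w × 2.90 = 28.45 kPa.
Total σ_h = 29.04 + 28.45 = 57.49 kPa.

57.5 kPa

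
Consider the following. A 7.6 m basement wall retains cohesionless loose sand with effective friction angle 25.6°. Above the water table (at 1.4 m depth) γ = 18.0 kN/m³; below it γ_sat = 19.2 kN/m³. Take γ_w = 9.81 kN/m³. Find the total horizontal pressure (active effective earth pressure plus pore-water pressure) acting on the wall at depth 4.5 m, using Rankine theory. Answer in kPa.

K_a = (1 − sin φ)/(1 + sin φ) = 0.3966.
γ' = 19.2 − 9.81 = 9.390 kN/m³.
Effective vertical stress at 4.5 m: σ'_v = 18.0×1.4 + 9.390×3.10 = 54.31 kPa.
σ'_h = K_a σ'_v = 0.3966 × 54.31 = 21.54 kPa; u = γ_w × 3.10 = 30.41 kPa.
Total σ_h = 21.54 + 30.41 = 51.95 kPa.

51.9 kPa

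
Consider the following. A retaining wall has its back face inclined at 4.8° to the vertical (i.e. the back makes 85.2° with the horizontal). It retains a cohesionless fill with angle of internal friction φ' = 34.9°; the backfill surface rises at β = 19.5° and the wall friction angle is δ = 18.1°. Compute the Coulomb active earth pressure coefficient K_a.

0.370

K_a = sin²(α+φ) / [sin²α · sin(α−δ) · (1 + √{sin(φ+δ)sin(φ−β) / (sin(α−δ)sin(α+β))})²].
With α = 85.2°, φ = 34.9°, δ = 18.1°, β = 19.5°: K_a = 0.3696.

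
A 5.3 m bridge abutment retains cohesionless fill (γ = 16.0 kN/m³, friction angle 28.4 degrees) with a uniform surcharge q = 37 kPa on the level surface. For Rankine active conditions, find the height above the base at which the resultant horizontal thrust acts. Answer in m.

K_a = 0.3554.
Triangular part P₁ = ½K_aγH² = 79.86 at H/3 = 1.767 m; rectangular part P₂ = K_a q H = 69.69 at H/2 = 2.650 m.
ȳ = (P₁·1.767 + P₂·2.650)/(P₁+P₂) = 2.178 m.

2.18 m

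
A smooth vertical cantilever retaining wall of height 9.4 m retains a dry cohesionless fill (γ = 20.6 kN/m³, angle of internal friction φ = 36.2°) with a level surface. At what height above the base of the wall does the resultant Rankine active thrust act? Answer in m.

K_a = 0.2574.
The pressure distribution is triangular, so the resultant acts at H/3 above the base = 9.4/3 = 3.133 m.

3.13 m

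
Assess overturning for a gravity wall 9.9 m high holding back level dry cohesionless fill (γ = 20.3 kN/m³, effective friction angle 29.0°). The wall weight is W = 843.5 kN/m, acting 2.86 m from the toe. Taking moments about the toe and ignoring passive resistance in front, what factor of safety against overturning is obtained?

K_a = tan²(45° − 29.0°/2) = 0.3470.
P_a = ½K_aγH² = 0.5×0.3470×20.3×9.9² = 345.2 kN/m, acting at H/3 = 3.300 m above the base.
Overturning moment M_o = P_a × H/3 = 345.2 × 3.300 = 1139.
Resisting moment M_r = W × 2.86 = 843.5 × 2.86 = 2412.
FS_overturning = M_r/M_o = 2412/1139 = 2.118.

2.12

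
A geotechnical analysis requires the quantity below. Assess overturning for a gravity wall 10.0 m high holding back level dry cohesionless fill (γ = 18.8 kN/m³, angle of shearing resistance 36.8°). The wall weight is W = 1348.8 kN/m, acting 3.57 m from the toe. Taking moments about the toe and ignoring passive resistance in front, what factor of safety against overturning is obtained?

6.13

K_a = tan²(45° − 36.8°/2) = 0.2508.
P_a = ½K_aγH² = 0.5×0.2508×18.8×10.0² = 235.7 kN/m, acting at H/3 = 3.333 m above the base.
Overturning moment M_o = P_a × H/3 = 235.7 × 3.333 = 785.7.
Resisting moment M_r = W × 3.57 = 1348.8 × 3.57 = 4815.
FS_overturning = M_r/M_o = 4815/785.7 = 6.128.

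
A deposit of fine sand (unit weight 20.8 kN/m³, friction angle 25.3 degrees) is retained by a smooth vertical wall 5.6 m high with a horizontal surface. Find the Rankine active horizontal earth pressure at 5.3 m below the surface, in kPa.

K_a = (1 − sin φ)/(1 + sin φ) = 0.4012.
σ_h = K_a γ z = 0.4012 × 20.8 × 5.3 = 44.23 kPa.

44.2 kPa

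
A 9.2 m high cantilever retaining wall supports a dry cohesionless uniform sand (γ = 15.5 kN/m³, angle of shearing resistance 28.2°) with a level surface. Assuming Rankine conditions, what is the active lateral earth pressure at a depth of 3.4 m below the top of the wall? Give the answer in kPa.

18.9 kPa

K_a = (1 − sin φ)/(1 + sin φ) = 0.3582.
σ_h = K_a γ z = 0.3582 × 15.5 × 3.4 = 18.88 kPa.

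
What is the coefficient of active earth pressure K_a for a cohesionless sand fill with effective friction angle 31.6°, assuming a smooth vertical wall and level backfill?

K_a = tan²(45° − φ/2) = tan²(29.20°) = 0.3123.

0.312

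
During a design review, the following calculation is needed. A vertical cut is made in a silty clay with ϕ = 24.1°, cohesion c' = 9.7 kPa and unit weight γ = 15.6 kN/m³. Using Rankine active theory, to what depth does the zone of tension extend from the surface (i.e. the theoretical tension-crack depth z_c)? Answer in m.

1.92 m

K_a = tan²(45° − 24.1°/2) = 0.4201; √K_a = 0.6482.
The active pressure is zero where K_a γ z = 2c√K_a, so z_c = 2c/(γ√K_a) = 2×9.7/(15.6×0.6482) = 1.919 m.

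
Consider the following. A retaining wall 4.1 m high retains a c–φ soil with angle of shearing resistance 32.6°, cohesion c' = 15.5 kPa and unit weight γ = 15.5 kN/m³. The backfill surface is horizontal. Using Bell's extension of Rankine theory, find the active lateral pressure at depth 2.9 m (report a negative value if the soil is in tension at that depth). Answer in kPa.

K_a = (1 − sin φ)/(1 + sin φ) = 0.2997.
σ_a = K_a γ z − 2c√K_a = 0.2997×15.5×2.9 − 2×15.5×0.5475 = -3.499 kPa.

-3.50 kPa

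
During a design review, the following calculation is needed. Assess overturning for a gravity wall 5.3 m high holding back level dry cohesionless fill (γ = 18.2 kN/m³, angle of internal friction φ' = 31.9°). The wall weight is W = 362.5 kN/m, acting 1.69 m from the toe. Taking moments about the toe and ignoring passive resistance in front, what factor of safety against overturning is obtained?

K_a = tan²(45° − 31.9°/2) = 0.3085.
P_a = ½K_aγH² = 0.5×0.3085×18.2×5.3² = 78.86 kN/m, acting at H/3 = 1.767 m above the base.
Overturning moment M_o = P_a × H/3 = 78.86 × 1.767 = 139.3.
Resisting moment M_r = W × 1.69 = 362.5 × 1.69 = 612.6.
FS_overturning = M_r/M_o = 612.6/139.3 = 4.397.

4.40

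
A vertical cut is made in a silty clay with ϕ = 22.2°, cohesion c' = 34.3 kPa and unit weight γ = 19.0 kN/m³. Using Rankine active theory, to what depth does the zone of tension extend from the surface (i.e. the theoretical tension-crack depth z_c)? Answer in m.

K_a = tan²(45° − 22.2°/2) = 0.4515; √K_a = 0.6720.
The active pressure is zero where K_a γ z = 2c√K_a, so z_c = 2c/(γ√K_a) = 2×34.3/(19.0×0.6720) = 5.373 m.

5.37 m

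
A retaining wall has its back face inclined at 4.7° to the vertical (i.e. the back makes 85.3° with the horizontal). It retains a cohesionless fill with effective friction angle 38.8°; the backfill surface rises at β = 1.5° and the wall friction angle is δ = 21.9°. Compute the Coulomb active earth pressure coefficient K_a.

0.247

K_a = sin²(α+φ) / [sin²α · sin(α−δ) · (1 + √{sin(φ+δ)sin(φ−β) / (sin(α−δ)sin(α+β))})²].
With α = 85.3°, φ = 38.8°, δ = 21.9°, β = 1.5°: K_a = 0.2466.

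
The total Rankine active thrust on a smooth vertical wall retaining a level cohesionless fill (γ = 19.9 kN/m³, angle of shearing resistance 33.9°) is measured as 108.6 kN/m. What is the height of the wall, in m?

6.20 m

K_a = 0.2839. P_a = ½ K_a γ H² ⇒ H = √(2P_a/(K_a γ)).
H = √(2×108.6/(0.2839×19.9)) = 6.200 m.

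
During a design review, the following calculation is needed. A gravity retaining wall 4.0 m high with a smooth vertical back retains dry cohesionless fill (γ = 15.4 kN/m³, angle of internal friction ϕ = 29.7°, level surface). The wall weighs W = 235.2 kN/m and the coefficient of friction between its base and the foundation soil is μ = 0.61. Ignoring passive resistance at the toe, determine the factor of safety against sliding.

K_a = tan²(45° − 29.7°/2) = 0.3374.
P_a = ½K_aγH² = 0.5×0.3374×15.4×4.0² = 41.57 kN/m, acting at H/3 = 1.333 m above the base.
FS_sliding = μW / P_a = 0.61×235.2 / 41.57 = 3.452.

3.45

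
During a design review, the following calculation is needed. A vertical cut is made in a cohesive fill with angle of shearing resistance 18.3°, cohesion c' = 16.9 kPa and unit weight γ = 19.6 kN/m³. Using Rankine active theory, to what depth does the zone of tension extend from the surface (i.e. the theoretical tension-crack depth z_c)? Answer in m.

2.39 m

K_a = tan²(45° − 18.3°/2) = 0.5221; √K_a = 0.7226.
The active pressure is zero where K_a γ z = 2c√K_a, so z_c = 2c/(γ√K_a) = 2×16.9/(19.6×0.7226) = 2.387 m.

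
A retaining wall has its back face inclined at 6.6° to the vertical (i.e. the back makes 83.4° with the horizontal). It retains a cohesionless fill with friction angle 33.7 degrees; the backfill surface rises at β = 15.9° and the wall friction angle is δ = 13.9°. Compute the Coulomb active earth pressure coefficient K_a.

K_a = sin²(α+φ) / [sin²α · sin(α−δ) · (1 + √{sin(φ+δ)sin(φ−β) / (sin(α−δ)sin(α+β))})²].
With α = 83.4°, φ = 33.7°, δ = 13.9°, β = 15.9°: K_a = 0.3840.

0.384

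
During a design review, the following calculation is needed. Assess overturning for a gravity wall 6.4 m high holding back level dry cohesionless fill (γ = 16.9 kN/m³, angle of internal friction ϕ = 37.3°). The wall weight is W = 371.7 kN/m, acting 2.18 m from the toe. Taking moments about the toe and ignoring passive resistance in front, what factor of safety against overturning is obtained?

K_a = tan²(45° − 37.3°/2) = 0.2453.
P_a = ½K_aγH² = 0.5×0.2453×16.9×6.4² = 84.91 kN/m, acting at H/3 = 2.133 m above the base.
Overturning moment M_o = P_a × H/3 = 84.91 × 2.133 = 181.2.
Resisting moment M_r = W × 2.18 = 371.7 × 2.18 = 810.3.
FS_overturning = M_r/M_o = 810.3/181.2 = 4.473.

4.47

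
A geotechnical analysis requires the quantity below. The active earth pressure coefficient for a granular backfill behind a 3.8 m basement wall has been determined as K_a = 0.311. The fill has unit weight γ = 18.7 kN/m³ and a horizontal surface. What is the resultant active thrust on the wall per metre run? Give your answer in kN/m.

P = ½ K_a γ H² = 0.5 × 0.311 × 18.7 × 3.8² = 41.99 kN/m.

42.0 kN/m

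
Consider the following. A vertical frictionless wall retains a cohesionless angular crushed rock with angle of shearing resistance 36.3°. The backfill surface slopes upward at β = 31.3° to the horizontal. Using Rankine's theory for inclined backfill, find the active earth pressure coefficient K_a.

K_a = cos β · (cos β − √(cos²β − cos²φ)) / (cos β + √(cos²β − cos²φ)).
cos β = 0.8545, cos φ = 0.8059, √(cos²β − cos²φ) = 0.2839.
K_a = 0.8545 × (0.8545 − 0.2839)/(0.8545 + 0.2839) = 0.4283.

0.428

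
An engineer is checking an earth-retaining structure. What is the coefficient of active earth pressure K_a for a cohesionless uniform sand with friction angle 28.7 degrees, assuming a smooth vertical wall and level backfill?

K_a = (1 − sin φ)/(1 + sin φ) = (1 − sin 28.7°)/(1 + sin 28.7°) = 0.3511.

0.351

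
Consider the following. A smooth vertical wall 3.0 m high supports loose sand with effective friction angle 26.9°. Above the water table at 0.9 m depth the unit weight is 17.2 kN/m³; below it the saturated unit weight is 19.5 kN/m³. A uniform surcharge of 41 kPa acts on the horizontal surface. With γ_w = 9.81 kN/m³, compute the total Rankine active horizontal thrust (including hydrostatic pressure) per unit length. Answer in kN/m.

K_a = tan²(45° − φ/2) = 0.3770.
γ' = 19.5 − 9.81 = 9.690 kN/m³. h₂ = H − d_w = 2.1 m.
σ'_h: at surface K_a·q = 15.46; at WT K_a(q+γd_w) = 21.29; at base K_a(q+γd_w+γ'h₂) = 28.96 kPa.
P₁ = ½(15.46+21.29)×0.9 = 16.54; P₂ = ½(21.29+28.96)×2.1 = 52.77; P_w = ½γ_w h₂² = 21.63.
Total = 16.54+52.77+21.63 = 90.94 kN/m.

90.9 kN/m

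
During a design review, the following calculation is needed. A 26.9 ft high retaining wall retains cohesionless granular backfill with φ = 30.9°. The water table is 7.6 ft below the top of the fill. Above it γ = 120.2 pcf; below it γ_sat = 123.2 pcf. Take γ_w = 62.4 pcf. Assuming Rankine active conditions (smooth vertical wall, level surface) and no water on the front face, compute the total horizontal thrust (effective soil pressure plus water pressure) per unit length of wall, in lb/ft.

K_a = tan²(45° − φ/2) = 0.3214.
γ' = 123.2 − 62.4 = 60.80 pcf. Depth below WT = 19.3 ft.
σ'_h at WT = K_a γ d_w = 293.6 psf; at base = 293.6 + K_a γ' × 19.3 = 670.8 psf.
P₁ (0–7.6 ft) = ½×293.6×7.6 = 1116. P₂ (7.6–26.9 ft) = ½(293.6+670.8)×19.3 = 9306.
P_w = ½ γ_w h₂² = 0.5×62.4×19.3² = 11620. Total = 1116+9306+11620 = 22040 lb/ft.

22000 lb/ft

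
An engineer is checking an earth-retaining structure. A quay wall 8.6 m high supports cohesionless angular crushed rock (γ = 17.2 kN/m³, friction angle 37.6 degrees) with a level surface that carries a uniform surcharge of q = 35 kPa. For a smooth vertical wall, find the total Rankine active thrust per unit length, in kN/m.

K_a = tan²(45° − φ/2) = 0.2421.
Soil triangle: ½ K_a γ H² = 0.5×0.2421×17.2×8.6² = 154.0 kN/m.
Surcharge rectangle: K_a q H = 0.2421×35×8.6 = 72.88 kN/m.
Total = 154.0 + 72.88 = 226.9 kN/m.

227 kN/m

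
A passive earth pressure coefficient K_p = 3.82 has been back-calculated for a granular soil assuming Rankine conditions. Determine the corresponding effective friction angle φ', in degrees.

35.8°

K_p = (1+sin φ)/(1−sin φ) ⇒ sin φ = (K_p − 1)/(K_p + 1) = 0.5851.
φ = arcsin(0.5851) = 35.81°.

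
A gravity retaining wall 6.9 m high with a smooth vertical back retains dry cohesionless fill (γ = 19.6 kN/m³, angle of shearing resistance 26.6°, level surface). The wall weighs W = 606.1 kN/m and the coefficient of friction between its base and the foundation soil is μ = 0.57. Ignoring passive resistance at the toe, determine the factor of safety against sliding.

K_a = tan²(45° − 26.6°/2) = 0.3814.
P_a = ½K_aγH² = 0.5×0.3814×19.6×6.9² = 178.0 kN/m, acting at H/3 = 2.300 m above the base.
FS_sliding = μW / P_a = 0.57×606.1 / 178.0 = 1.941.

1.94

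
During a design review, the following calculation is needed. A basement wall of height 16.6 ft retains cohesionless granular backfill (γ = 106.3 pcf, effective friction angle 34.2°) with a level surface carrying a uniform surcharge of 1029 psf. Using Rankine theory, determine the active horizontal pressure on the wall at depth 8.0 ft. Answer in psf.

527 psf

K_a = (1 − sin φ)/(1 + sin φ) = 0.2803.
σ_v = γz + q = 106.3 × 8.0 + 1029 = 1879 psf.
σ_h = K_a σ_v = 0.2803 × 1879 = 526.9 psf.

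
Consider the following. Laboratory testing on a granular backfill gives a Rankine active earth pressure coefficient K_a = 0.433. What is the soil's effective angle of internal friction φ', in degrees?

23.3°

K_a = tan²(45° − φ/2) ⇒ 45° − φ/2 = arctan(√0.433) = 33.35°.
φ = 2(45° − 33.35°) = 23.31°.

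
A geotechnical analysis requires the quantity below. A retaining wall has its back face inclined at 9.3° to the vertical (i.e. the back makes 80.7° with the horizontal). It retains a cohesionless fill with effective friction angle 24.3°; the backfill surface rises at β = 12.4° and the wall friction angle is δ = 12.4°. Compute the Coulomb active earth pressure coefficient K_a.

K_a = sin²(α+φ) / [sin²α · sin(α−δ) · (1 + √{sin(φ+δ)sin(φ−β) / (sin(α−δ)sin(α+β))})²].
With α = 80.7°, φ = 24.3°, δ = 12.4°, β = 12.4°: K_a = 0.5538.

0.554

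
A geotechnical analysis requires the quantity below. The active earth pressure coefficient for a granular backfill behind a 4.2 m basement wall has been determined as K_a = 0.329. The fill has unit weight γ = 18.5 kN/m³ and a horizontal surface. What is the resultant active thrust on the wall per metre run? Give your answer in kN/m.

53.7 kN/m

P = ½ K_a γ H² = 0.5 × 0.329 × 18.5 × 4.2² = 53.68 kN/m.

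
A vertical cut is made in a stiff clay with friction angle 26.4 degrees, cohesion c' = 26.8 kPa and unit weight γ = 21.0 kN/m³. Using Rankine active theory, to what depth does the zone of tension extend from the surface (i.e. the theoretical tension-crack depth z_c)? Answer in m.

4.12 m

K_a = tan²(45° − 26.4°/2) = 0.3844; √K_a = 0.6200.
The active pressure is zero where K_a γ z = 2c√K_a, so z_c = 2c/(γ√K_a) = 2×26.8/(21.0×0.6200) = 4.117 m.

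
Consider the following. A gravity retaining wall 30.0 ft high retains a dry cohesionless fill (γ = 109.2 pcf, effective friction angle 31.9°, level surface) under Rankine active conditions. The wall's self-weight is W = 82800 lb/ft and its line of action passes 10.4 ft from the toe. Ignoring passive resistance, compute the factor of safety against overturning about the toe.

K_a = tan²(45° − 31.9°/2) = 0.3085.
P_a = ½K_aγH² = 0.5×0.3085×109.2×30.0² = 15160 lb/ft, acting at H/3 = 10.00 ft above the base.
Overturning moment M_o = P_a × H/3 = 15160 × 10.00 = 151600.
Resisting moment M_r = W × 10.4 = 82800 × 10.4 = 861100.
FS_overturning = M_r/M_o = 861100/151600 = 5.680.

5.68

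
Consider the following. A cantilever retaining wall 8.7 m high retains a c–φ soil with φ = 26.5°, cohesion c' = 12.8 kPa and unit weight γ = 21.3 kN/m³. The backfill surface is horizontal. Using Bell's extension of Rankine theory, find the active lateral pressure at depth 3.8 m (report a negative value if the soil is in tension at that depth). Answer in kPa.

K_a = (1 − sin φ)/(1 + sin φ) = 0.3829.
σ_a = K_a γ z − 2c√K_a = 0.3829×21.3×3.8 − 2×12.8×0.6188 = 15.15 kPa.

15.2 kPa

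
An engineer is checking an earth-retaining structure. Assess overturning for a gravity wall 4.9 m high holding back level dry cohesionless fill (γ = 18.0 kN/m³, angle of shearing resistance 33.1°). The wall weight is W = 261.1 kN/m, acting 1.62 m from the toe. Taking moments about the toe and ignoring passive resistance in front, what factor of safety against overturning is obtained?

K_a = tan²(45° − 33.1°/2) = 0.2936.
P_a = ½K_aγH² = 0.5×0.2936×18.0×4.9² = 63.44 kN/m, acting at H/3 = 1.633 m above the base.
Overturning moment M_o = P_a × H/3 = 63.44 × 1.633 = 103.6.
Resisting moment M_r = W × 1.62 = 261.1 × 1.62 = 423.0.
FS_overturning = M_r/M_o = 423.0/103.6 = 4.082.

4.08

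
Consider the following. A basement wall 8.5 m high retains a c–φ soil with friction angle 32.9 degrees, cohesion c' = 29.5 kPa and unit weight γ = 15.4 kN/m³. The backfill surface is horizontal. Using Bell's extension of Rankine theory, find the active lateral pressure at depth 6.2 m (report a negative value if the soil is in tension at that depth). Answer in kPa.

K_a = (1 − sin φ)/(1 + sin φ) = 0.2960.
σ_a = K_a γ z − 2c√K_a = 0.2960×15.4×6.2 − 2×29.5×0.5441 = -3.836 kPa.

-3.84 kPa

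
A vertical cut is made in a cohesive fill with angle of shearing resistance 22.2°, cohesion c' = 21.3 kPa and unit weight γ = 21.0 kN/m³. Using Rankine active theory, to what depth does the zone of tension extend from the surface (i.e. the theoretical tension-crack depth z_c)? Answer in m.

3.02 m

K_a = tan²(45° − 22.2°/2) = 0.4515; √K_a = 0.6720.
The active pressure is zero where K_a γ z = 2c√K_a, so z_c = 2c/(γ√K_a) = 2×21.3/(21.0×0.6720) = 3.019 m.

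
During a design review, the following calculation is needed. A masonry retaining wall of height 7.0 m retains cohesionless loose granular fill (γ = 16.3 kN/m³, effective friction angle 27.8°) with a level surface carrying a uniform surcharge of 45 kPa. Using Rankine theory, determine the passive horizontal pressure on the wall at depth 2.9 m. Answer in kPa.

254 kPa

K_p = (1 + sin φ)/(1 − sin φ) = 2.748.
σ_v = γz + q = 16.3 × 2.9 + 45 = 92.27 kPa.
σ_h = K_p σ_v = 2.748 × 92.27 = 253.6 kPa.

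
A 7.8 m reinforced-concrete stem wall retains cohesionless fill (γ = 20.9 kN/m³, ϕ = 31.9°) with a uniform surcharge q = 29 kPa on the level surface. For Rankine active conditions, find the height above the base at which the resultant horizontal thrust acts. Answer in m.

K_a = 0.3085.
Triangular part P₁ = ½K_aγH² = 196.2 at H/3 = 2.600 m; rectangular part P₂ = K_a q H = 69.79 at H/2 = 3.900 m.
ȳ = (P₁·2.600 + P₂·3.900)/(P₁+P₂) = 2.941 m.

2.94 m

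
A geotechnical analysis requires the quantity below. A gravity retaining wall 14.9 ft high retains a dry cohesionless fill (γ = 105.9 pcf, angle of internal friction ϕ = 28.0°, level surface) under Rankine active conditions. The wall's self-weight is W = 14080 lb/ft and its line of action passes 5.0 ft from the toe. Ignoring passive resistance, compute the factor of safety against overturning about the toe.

3.34

K_a = tan²(45° − 28.0°/2) = 0.3610.
P_a = ½K_aγH² = 0.5×0.3610×105.9×14.9² = 4244 lb/ft, acting at H/3 = 4.967 ft above the base.
Overturning moment M_o = P_a × H/3 = 4244 × 4.967 = 21080.
Resisting moment M_r = W × 5.0 = 14080 × 5.0 = 70400.
FS_overturning = M_r/M_o = 70400/21080 = 3.340.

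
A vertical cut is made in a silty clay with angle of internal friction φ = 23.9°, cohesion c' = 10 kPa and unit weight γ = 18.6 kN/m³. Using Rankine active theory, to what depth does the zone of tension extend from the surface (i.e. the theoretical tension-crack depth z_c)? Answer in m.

1.65 m

K_a = tan²(45° − 23.9°/2) = 0.4233; √K_a = 0.6506.
The active pressure is zero where K_a γ z = 2c√K_a, so z_c = 2c/(γ√K_a) = 2×10/(18.6×0.6506) = 1.653 m.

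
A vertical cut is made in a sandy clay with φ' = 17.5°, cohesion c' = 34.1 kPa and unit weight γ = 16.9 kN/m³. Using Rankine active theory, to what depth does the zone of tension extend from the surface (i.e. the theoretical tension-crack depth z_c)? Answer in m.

K_a = tan²(45° − 17.5°/2) = 0.5376; √K_a = 0.7332.
The active pressure is zero where K_a γ z = 2c√K_a, so z_c = 2c/(γ√K_a) = 2×34.1/(16.9×0.7332) = 5.504 m.

5.50 m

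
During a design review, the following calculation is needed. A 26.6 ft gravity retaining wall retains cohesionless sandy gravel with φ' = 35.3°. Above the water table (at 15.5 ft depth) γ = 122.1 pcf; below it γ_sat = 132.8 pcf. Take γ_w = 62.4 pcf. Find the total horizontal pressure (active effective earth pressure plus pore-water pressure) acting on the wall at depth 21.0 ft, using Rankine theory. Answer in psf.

953 psf

K_a = (1 − sin φ)/(1 + sin φ) = 0.2675.
γ' = 132.8 − 62.4 = 70.40 pcf.
Effective vertical stress at 21.0 ft: σ'_v = 122.1×15.5 + 70.40×5.50 = 2280 psf.
σ'_h = K_a σ'_v = 0.2675 × 2280 = 609.9 psf; u = γ_w × 5.50 = 343.2 psf.
Total σ_h = 609.9 + 343.2 = 953.1 psf.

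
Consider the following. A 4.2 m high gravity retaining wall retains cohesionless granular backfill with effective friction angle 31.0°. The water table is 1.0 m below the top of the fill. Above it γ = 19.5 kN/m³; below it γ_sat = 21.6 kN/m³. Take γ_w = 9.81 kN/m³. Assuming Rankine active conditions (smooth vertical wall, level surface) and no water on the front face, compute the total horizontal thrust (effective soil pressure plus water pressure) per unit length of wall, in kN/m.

92.6 kN/m

K_a = tan²(45° − φ/2) = 0.3201.
γ' = 21.6 − 9.81 = 11.79 kN/m³. Depth below WT = 3.2 m.
σ'_h at WT = K_a γ d_w = 6.242 kPa; at base = 6.242 + K_a γ' × 3.2 = 18.32 kPa.
P₁ (0–1.0 m) = ½×6.242×1.0 = 3.121. P₂ (1.0–4.2 m) = ½(6.242+18.32)×3.2 = 39.30.
P_w = ½ γ_w h₂² = 0.5×9.81×3.2² = 50.23. Total = 3.121+39.30+50.23 = 92.65 kN/m.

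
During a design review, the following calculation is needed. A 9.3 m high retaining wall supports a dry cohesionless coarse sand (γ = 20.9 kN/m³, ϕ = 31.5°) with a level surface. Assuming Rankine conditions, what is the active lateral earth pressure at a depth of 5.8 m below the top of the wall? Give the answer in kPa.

38.0 kPa

K_a = (1 − sin φ)/(1 + sin φ) = 0.3136.
σ_h = K_a γ z = 0.3136 × 20.9 × 5.8 = 38.02 kPa.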